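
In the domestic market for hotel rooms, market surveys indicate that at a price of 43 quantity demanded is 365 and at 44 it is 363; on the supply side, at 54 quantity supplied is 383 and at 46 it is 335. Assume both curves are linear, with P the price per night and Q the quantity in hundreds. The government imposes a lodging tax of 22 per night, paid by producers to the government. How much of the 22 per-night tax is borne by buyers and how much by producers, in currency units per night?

Buyers bear 16.5 per night; producers bear 5.5 per night.

Demand slope: (363 − 365)/(44 − 43) = -2, so Qd = 451 − 2P.
Supply slope: (335 − 383)/(46 − 54) = 6, so Qs = 6P + 59.
Before the tax: set 451 − 2P = 6P + 59 → P* = 49, Q* = 353.
With the tax collected from producers, supply shifts: Qs = 6(P − 22) + 59.
Solving gives Q = 320 with buyers paying 65.5 and producers receiving 43.5 (the 22 wedge).
Burden on buyers: 16.5; on producers: 5.5. (They sum to 22.)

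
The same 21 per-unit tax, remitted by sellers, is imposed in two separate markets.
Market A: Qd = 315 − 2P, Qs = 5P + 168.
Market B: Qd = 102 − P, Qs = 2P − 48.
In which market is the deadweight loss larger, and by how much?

Market A: pre-tax P* = 21, Q* = 273; post-tax Q = 243; deadweight loss = 315.
Market B: pre-tax P* = 50, Q* = 52; post-tax Q = 38; deadweight loss = 147.
Difference: 315 vs 147 → market A is larger by 168.

Market A, by 168.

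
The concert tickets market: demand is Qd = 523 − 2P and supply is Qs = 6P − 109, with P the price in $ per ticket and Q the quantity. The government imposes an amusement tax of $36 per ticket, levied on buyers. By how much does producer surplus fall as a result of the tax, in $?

Without the tax, 523 − 2P = 6P − 109 gives 8P = 632, so P* = $79 and Q* = 365.
With the tax collected from buyers, demand (in seller-price terms) shifts: Qd = 523 − 2(P + 36).
New equilibrium: buyers pay $106, sellers receive $70, Q = 311. (Wedge: Pb − Ps = 36.)
ΔPS is the trapezoid between Q = 311 and Q = 365 of height $9: ½ · (365 + 311) · 9 = $3042.

Producer surplus falls by $3042.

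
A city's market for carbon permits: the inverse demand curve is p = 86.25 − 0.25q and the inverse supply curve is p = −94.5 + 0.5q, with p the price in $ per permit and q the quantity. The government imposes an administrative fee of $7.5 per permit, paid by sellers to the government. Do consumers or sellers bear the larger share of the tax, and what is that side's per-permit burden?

Sellers bear the larger share: $5 per permit.

Rewrite in direct form: qd = 345 − 4p and qs = 2p + 189.
Before the tax: set 345 − 4p = 2p + 189 → p* = $26, q* = 241.
With the tax collected from sellers, supply shifts: qs = 2(p − 7.5) + 189.
New equilibrium: consumers pay $28.5, sellers receive $21, q = 231. (Wedge: pb − ps = 7.5.)
Per-permit burden: consumers $2.5, sellers $5.
Sellers take the larger share because supply is less price-elastic here (demand slope 4 vs supply slope 2).
The less price-elastic side of the market bears the larger share of a per-unit tax.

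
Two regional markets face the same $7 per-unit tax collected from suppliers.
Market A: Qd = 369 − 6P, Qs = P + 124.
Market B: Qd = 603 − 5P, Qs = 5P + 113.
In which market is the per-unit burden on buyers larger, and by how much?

Market B, by $2.5.

Market A: pre-tax P* = $35, Q* = 159; post-tax Q = 153; per-unit burden on buyers = $1.
Market B: pre-tax P* = $49, Q* = 358; post-tax Q = 340.5; per-unit burden on buyers = $3.5.
Difference: $1 vs $3.5 → market B is larger by $2.5.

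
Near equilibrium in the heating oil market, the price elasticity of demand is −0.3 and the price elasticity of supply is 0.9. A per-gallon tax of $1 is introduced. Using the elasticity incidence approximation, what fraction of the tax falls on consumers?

Incidence ratio: consumers' share ≈ εs / (εs + |εd|) = 0.9 / (0.9 + 0.3) = 0.75.
Supply is the more elastic side, so consumers bear the larger share.

Consumers' share ≈ 0.75.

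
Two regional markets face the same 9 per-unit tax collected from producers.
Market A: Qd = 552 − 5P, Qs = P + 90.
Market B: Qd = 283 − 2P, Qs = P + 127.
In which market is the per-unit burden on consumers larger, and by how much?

Market B, by 1.5.

Market A: pre-tax P* = 77, Q* = 167; post-tax Q = 159.5; per-unit burden on consumers = 1.5.
Market B: pre-tax P* = 52, Q* = 179; post-tax Q = 173; per-unit burden on consumers = 3.
Difference: 1.5 vs 3 → market B is larger by 1.5.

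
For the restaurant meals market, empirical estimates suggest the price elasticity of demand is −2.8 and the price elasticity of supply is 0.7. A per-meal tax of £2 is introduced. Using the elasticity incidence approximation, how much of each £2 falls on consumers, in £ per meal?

Incidence ratio: consumers' share ≈ εs / (εs + |εd|) = 0.7 / (0.7 + 2.8) = 0.2.
So consumers bear ≈ 0.2 × £2 = £0.4; sellers bear £1.6.

Consumers bear ≈ £0.4 per meal.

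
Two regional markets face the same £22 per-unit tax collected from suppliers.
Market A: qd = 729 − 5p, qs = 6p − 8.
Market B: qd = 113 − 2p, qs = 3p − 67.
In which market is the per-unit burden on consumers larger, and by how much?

Market B, by £1.2.

Market A: pre-tax p* = £67, q* = 394; post-tax q = 334; per-unit burden on consumers = £12.
Market B: pre-tax p* = £36, q* = 41; post-tax q = 14.6; per-unit burden on consumers = £13.2.
Difference: £12 vs £13.2 → market B is larger by £1.2.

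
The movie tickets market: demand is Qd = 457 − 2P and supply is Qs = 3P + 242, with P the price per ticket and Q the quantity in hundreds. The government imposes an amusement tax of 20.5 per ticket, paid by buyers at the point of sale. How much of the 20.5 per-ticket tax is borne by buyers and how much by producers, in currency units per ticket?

Buyers bear 12.3 per ticket; producers bear 8.2 per ticket.

Before the tax: set 457 − 2P = 3P + 242 → P* = 43, Q* = 371.
With the tax collected from buyers, demand (in seller-price terms) shifts: Qd = 457 − 2(P + 20.5).
New equilibrium: buyers pay 55.3, producers receive 34.8, Q = 346.4. (Wedge: Pb − Ps = 20.5.)
Burden on buyers: 12.3; on producers: 8.2. (They sum to 20.5.)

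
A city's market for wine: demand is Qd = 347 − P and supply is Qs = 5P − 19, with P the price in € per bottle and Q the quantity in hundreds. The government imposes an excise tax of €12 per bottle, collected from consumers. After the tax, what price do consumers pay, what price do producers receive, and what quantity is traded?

Consumers pay €71; producers receive €59; quantity = 276.

Without the tax, 347 − P = 5P − 19 gives 6P = 366, so P* = €61 and Q* = 286.
With the tax collected from consumers, demand (in seller-price terms) shifts: Qd = 347 − (P + 12).
Solving gives Q = 276 with consumers paying €71 and producers receiving €59 (the €12 wedge).
The less price-elastic side of the market bears the larger share of a per-unit tax.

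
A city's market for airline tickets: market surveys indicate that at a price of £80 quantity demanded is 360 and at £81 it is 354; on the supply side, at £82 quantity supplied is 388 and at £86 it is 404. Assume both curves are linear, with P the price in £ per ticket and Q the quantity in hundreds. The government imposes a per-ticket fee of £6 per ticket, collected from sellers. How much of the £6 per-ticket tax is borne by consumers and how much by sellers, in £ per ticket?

Consumers bear £2.4 per ticket; sellers bear £3.6 per ticket.

Demand slope: (354 − 360)/(81 − 80) = -6, so Qd = 840 − 6P.
Supply slope: (404 − 388)/(86 − 82) = 4, so Qs = 4P + 60.
Without the tax, 840 − 6P = 4P + 60 gives 10P = 780, so P* = £78 and Q* = 372.
With the tax collected from sellers, supply shifts: Qs = 4(P − 6) + 60.
Solving gives Q = 357.6 with consumers paying £80.4 and sellers receiving £74.4 (the £6 wedge).
Burden on consumers: £2.4; on sellers: £3.6. (They sum to £6.)
The less price-elastic side of the market bears the larger share of a per-unit tax.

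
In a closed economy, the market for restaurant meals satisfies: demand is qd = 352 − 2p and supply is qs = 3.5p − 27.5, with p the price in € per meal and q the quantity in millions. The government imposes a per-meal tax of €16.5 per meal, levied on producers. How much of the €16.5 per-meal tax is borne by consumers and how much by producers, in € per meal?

Before the tax: set 352 − 2p = 3.5p − 27.5 → p* = €69, q* = 214.
With the tax collected from producers, supply shifts: qs = 3.5(p − 16.5) − 27.5.
New equilibrium: consumers pay €79.5, producers receive €63, q = 193. (Wedge: pb − ps = 16.5.)
Burden on consumers: €10.5; on producers: €6. (They sum to €16.5.)

Consumers bear €10.5 per meal; producers bear €6 per meal.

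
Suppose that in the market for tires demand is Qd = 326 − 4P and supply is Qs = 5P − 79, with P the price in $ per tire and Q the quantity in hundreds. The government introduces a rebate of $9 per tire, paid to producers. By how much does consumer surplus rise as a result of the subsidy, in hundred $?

Consumer surplus rises by $780 hundred.

Before the subsidy: set 326 − 4P = 5P − 79 → P* = $45, Q* = 146.
With a per-unit subsidy paid to producers, each receives P + 9 per unit sold, so supply becomes Qs = 5(P + 9) − 79.
New equilibrium: consumers pay $40, producers receive $49, Q = 166. (Wedge: Pb − Ps = −9.)
ΔCS is the trapezoid between Q = 166 and Q = 146 of height $5: ½ · (146 + 166) · 5 = $780.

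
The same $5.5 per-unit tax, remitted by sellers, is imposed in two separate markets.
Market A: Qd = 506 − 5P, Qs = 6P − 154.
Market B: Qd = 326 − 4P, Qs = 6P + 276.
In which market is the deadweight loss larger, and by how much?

Market A, by $4.95.

Market A: pre-tax P* = $60, Q* = 206; post-tax Q = 191; deadweight loss = $41.25.
Market B: pre-tax P* = $5, Q* = 306; post-tax Q = 292.8; deadweight loss = $36.3.
Difference: $41.25 vs $36.3 → market A is larger by $4.95.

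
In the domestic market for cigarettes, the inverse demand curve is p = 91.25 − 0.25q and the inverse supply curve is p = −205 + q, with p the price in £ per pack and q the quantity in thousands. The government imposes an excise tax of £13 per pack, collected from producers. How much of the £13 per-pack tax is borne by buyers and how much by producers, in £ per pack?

Buyers bear £2.6 per pack; producers bear £10.4 per pack.

Rewrite in direct form: qd = 365 − 4p and qs = p + 205.
Without the tax, 365 − 4p = p + 205 gives 5p = 160, so p* = £32 and q* = 237.
With the tax collected from producers, supply shifts: qs = (p − 13) + 205.
New equilibrium: buyers pay £34.6, producers receive £21.6, q = 226.6. (Wedge: pb − ps = 13.)
Burden on buyers: £2.6; on producers: £10.4. (They sum to £13.)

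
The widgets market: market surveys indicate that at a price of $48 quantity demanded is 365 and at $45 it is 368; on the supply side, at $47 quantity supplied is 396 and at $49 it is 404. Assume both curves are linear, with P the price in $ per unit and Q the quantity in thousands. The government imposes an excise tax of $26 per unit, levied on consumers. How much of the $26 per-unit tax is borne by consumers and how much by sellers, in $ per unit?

Demand slope: (368 − 365)/(45 − 48) = -1, so Qd = 413 − P.
Supply slope: (404 − 396)/(49 − 47) = 4, so Qs = 4P + 208.
Before the tax: set 413 − P = 4P + 208 → P* = $41, Q* = 372.
With the tax collected from consumers, demand (in seller-price terms) shifts: Qd = 413 − (P + 26).
New equilibrium: consumers pay $61.8, sellers receive $35.8, Q = 351.2. (Wedge: Pb − Ps = 26.)
Burden on consumers: $20.8; on sellers: $5.2. (They sum to $26.)

Consumers bear $20.8 per unit; sellers bear $5.2 per unit.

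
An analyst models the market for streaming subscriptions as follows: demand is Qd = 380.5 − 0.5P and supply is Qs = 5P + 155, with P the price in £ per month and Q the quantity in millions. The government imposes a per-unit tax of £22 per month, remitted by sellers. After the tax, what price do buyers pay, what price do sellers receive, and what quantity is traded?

Buyers pay £61; sellers receive £39; quantity = 350.

Before the tax: set 380.5 − 0.5P = 5P + 155 → P* = £41, Q* = 360.
With the tax collected from sellers, supply shifts: Qs = 5(P − 22) + 155.
Solving gives Q = 350 with buyers paying £61 and sellers receiving £39 (the £22 wedge).
The less price-elastic side of the market bears the larger share of a per-unit tax.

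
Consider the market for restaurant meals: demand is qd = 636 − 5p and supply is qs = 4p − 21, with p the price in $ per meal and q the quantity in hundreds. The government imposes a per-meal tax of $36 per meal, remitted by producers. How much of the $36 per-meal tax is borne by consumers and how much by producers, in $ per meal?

Without the tax, 636 − 5p = 4p − 21 gives 9p = 657, so p* = $73 and q* = 271.
With the tax collected from producers, supply shifts: qs = 4(p − 36) − 21.
Solving gives q = 191 with consumers paying $89 and producers receiving $53 (the $36 wedge).
Burden on consumers: $16; on producers: $20. (They sum to $36.)
The less price-elastic side of the market bears the larger share of a per-unit tax.

Consumers bear $16 per meal; producers bear $20 per meal.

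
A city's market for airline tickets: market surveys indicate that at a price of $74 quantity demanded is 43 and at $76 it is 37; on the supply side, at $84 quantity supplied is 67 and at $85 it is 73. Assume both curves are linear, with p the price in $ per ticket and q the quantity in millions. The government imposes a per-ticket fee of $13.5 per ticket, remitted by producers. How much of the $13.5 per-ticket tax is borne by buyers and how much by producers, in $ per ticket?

Buyers bear $9 per ticket; producers bear $4.5 per ticket.

Demand slope: (37 − 43)/(76 − 74) = -3, so qd = 265 − 3p.
Supply slope: (73 − 67)/(85 − 84) = 6, so qs = 6p − 437.
Before the tax: set 265 − 3p = 6p − 437 → p* = $78, q* = 31.
With the tax collected from producers, supply shifts: qs = 6(p − 13.5) − 437.
New equilibrium: buyers pay $87, producers receive $73.5, q = 4. (Wedge: pb − ps = 13.5.)
Burden on buyers: $9; on producers: $4.5. (They sum to $13.5.)
The less price-elastic side of the market bears the larger share of a per-unit tax.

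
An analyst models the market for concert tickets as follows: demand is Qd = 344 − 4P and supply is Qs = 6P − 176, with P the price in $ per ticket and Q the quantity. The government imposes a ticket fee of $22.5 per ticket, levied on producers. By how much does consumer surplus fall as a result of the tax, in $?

Consumer surplus falls by $1471.5.

Without the tax, 344 − 4P = 6P − 176 gives 10P = 520, so P* = $52 and Q* = 136.
With the tax collected from producers, supply shifts: Qs = 6(P − 22.5) − 176.
New equilibrium: buyers pay $65.5, producers receive $43, Q = 82. (Wedge: Pb − Ps = 22.5.)
ΔCS is the trapezoid between Q = 82 and Q = 136 of height $13.5: ½ · (136 + 82) · 13.5 = $1471.5.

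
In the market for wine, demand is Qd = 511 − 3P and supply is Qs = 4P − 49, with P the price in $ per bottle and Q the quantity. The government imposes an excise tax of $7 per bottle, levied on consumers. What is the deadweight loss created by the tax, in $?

Before the tax: set 511 − 3P = 4P − 49 → P* = $80, Q* = 271.
With the tax collected from consumers, demand (in seller-price terms) shifts: Qd = 511 − 3(P + 7).
Solving gives Q = 259 with consumers paying $84 and suppliers receiving $77 (the $7 wedge).
Quantity falls by |ΔQ| = |271 − 259| = 12.
DWL = ½ · t · |ΔQ| = ½ · 7 · 12 = $42.

Deadweight loss = $42.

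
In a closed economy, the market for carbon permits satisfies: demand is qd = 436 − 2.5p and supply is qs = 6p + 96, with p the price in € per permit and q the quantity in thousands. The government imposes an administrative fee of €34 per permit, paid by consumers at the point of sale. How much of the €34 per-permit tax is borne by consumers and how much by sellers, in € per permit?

Without the tax, 436 − 2.5p = 6p + 96 gives 8.5p = 340, so p* = €40 and q* = 336.
With the tax collected from consumers, demand (in seller-price terms) shifts: qd = 436 − 2.5(p + 34).
New equilibrium: consumers pay €64, sellers receive €30, q = 276. (Wedge: pb − ps = 34.)
Burden on consumers: €24; on sellers: €10. (They sum to €34.)
The less price-elastic side of the market bears the larger share of a per-unit tax.

Consumers bear €24 per permit; sellers bear €10 per permit.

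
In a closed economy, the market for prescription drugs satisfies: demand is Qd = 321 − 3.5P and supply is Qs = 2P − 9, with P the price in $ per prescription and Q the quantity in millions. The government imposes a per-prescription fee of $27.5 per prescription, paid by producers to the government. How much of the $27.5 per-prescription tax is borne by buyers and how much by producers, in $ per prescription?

Buyers bear $10 per prescription; producers bear $17.5 per prescription.

Without the tax, 321 − 3.5P = 2P − 9 gives 5.5P = 330, so P* = $60 and Q* = 111.
With the tax collected from producers, supply shifts: Qs = 2(P − 27.5) − 9.
New equilibrium: buyers pay $70, producers receive $42.5, Q = 76. (Wedge: Pb − Ps = 27.5.)
Burden on buyers: $10; on producers: $17.5. (They sum to $27.5.)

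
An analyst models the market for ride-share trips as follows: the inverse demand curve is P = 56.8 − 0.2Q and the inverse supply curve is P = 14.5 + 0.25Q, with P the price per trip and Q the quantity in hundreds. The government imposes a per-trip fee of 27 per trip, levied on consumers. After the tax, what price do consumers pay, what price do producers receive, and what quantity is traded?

Consumers pay 50; producers receive 23; quantity = 34.

Rewrite in direct form: Qd = 284 − 5P and Qs = 4P − 58.
Before the tax: set 284 − 5P = 4P − 58 → P* = 38, Q* = 94.
With the tax collected from consumers, demand (in seller-price terms) shifts: Qd = 284 − 5(P + 27).
Solving gives Q = 34 with consumers paying 50 and producers receiving 23 (the 27 wedge).
The less price-elastic side of the market bears the larger share of a per-unit tax.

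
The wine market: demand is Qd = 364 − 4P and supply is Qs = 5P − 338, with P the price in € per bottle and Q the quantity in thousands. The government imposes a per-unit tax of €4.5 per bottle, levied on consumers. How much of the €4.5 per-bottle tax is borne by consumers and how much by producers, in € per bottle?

Before the tax: set 364 − 4P = 5P − 338 → P* = €78, Q* = 52.
With the tax collected from consumers, demand (in seller-price terms) shifts: Qd = 364 − 4(P + 4.5).
New equilibrium: consumers pay €80.5, producers receive €76, Q = 42. (Wedge: Pb − Ps = 4.5.)
Burden on consumers: €2.5; on producers: €2. (They sum to €4.5.)
The less price-elastic side of the market bears the larger share of a per-unit tax.

Consumers bear €2.5 per bottle; producers bear €2 per bottle.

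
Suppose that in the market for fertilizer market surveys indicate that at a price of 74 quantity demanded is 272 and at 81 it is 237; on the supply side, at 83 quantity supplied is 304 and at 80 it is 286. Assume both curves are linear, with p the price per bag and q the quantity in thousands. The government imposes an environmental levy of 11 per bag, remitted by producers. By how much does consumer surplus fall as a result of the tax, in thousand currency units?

Consumer surplus falls by 1482 thousand.

Demand slope: (237 − 272)/(81 − 74) = -5, so qd = 642 − 5p.
Supply slope: (286 − 304)/(80 − 83) = 6, so qs = 6p − 194.
Before the tax: set 642 − 5p = 6p − 194 → p* = 76, q* = 262.
With the tax collected from producers, supply shifts: qs = 6(p − 11) − 194.
Solving gives q = 232 with buyers paying 82 and producers receiving 71 (the 11 wedge).
ΔCS is the trapezoid between Q = 232 and Q = 262 of height 6: ½ · (262 + 232) · 6 = 1482.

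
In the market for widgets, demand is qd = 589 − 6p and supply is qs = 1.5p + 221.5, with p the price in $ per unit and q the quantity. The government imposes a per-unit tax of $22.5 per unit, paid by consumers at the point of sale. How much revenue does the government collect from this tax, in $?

Without the tax, 589 − 6p = 1.5p + 221.5 gives 7.5p = 367.5, so p* = $49 and q* = 295.
With the tax collected from consumers, demand (in seller-price terms) shifts: qd = 589 − 6(p + 22.5).
New equilibrium: consumers pay $53.5, producers receive $31, q = 268. (Wedge: pb − ps = 22.5.)
Revenue = t · Q = 22.5 · 268 = $6030.

Tax revenue = $6030.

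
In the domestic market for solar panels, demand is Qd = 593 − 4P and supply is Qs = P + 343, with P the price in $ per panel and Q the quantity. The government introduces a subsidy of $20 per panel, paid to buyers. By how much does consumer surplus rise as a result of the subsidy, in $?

Without the subsidy, 593 − 4P = P + 343 gives 5P = 250, so P* = $50 and Q* = 393.
With a per-unit subsidy paid to buyers, each effectively pays P − 20, so demand becomes Qd = 593 − 4(P − 20).
Solving gives Q = 409 with buyers paying $46 and producers receiving $66 (the $20 wedge).
ΔCS is the trapezoid between Q = 409 and Q = 393 of height $4: ½ · (393 + 409) · 4 = $1604.

Consumer surplus rises by $1604.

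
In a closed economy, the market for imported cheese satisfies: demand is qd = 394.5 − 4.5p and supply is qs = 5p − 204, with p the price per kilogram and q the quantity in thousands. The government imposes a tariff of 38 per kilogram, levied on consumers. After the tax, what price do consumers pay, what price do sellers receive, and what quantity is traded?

Without the tax, 394.5 − 4.5p = 5p − 204 gives 9.5p = 598.5, so p* = 63 and q* = 111.
With the tax collected from consumers, demand (in seller-price terms) shifts: qd = 394.5 − 4.5(p + 38).
Solving gives q = 21 with consumers paying 83 and sellers receiving 45 (the 38 wedge).

Consumers pay 83; sellers receive 45; quantity = 21.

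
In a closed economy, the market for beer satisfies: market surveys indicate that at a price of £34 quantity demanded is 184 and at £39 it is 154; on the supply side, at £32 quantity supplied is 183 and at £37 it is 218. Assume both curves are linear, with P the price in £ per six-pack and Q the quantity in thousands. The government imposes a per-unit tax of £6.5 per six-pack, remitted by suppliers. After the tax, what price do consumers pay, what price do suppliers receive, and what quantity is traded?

Demand slope: (154 − 184)/(39 − 34) = -6, so Qd = 388 − 6P.
Supply slope: (218 − 183)/(37 − 32) = 7, so Qs = 7P − 41.
Before the tax: set 388 − 6P = 7P − 41 → P* = £33, Q* = 190.
With the tax collected from suppliers, supply shifts: Qs = 7(P − 6.5) − 41.
Solving gives Q = 169 with consumers paying £36.5 and suppliers receiving £30 (the £6.5 wedge).
The less price-elastic side of the market bears the larger share of a per-unit tax.

Consumers pay £36.5; suppliers receive £30; quantity = 169.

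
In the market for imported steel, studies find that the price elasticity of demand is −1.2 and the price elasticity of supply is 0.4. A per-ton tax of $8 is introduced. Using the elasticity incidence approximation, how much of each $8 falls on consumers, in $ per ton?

Consumers bear ≈ $2 per ton.

Incidence ratio: consumers' share ≈ εs / (εs + |εd|) = 0.4 / (0.4 + 1.2) = 0.25.
So consumers bear ≈ 0.25 × $8 = $2; producers bear $6.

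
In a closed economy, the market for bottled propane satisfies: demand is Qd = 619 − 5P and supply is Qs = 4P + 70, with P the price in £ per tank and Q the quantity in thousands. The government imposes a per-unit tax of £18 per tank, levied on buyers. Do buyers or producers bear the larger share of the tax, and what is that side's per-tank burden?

Without the tax, 619 − 5P = 4P + 70 gives 9P = 549, so P* = £61 and Q* = 314.
With the tax collected from buyers, demand (in seller-price terms) shifts: Qd = 619 − 5(P + 18).
New equilibrium: buyers pay £69, producers receive £51, Q = 274. (Wedge: Pb − Ps = 18.)
Per-tank burden: buyers £8, producers £10.
Producers take the larger share because supply is less price-elastic here (demand slope 5 vs supply slope 4).

Producers bear the larger share: £10 per tank.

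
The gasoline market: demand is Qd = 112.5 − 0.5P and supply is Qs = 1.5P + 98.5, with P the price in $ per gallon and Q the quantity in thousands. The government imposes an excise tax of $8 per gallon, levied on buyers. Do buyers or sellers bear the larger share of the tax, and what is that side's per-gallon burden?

Buyers bear the larger share: $6 per gallon.

Without the tax, 112.5 − 0.5P = 1.5P + 98.5 gives 2P = 14, so P* = $7 and Q* = 109.
With the tax collected from buyers, demand (in seller-price terms) shifts: Qd = 112.5 − 0.5(P + 8).
New equilibrium: buyers pay $13, sellers receive $5, Q = 106. (Wedge: Pb − Ps = 8.)
Per-gallon burden: buyers $6, sellers $2.
Buyers take the larger share because demand is less price-elastic here (demand slope 0.5 vs supply slope 1.5).
The less price-elastic side of the market bears the larger share of a per-unit tax.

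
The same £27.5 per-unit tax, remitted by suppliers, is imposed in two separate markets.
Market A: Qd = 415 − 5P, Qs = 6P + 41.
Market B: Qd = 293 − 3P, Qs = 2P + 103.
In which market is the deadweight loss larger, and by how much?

Market A: pre-tax P* = £34, Q* = 245; post-tax Q = 170; deadweight loss = £1031.25.
Market B: pre-tax P* = £38, Q* = 179; post-tax Q = 146; deadweight loss = £453.75.
Difference: £1031.25 vs £453.75 → market A is larger by £577.5.

Market A, by £577.5.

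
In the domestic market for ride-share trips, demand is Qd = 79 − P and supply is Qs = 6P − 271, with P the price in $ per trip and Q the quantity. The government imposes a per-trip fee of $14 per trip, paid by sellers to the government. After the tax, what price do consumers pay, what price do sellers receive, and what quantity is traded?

Without the tax, 79 − P = 6P − 271 gives 7P = 350, so P* = $50 and Q* = 29.
With the tax collected from sellers, supply shifts: Qs = 6(P − 14) − 271.
Solving gives Q = 17 with consumers paying $62 and sellers receiving $48 (the $14 wedge).
The less price-elastic side of the market bears the larger share of a per-unit tax.

Consumers pay $62; sellers receive $48; quantity = 17.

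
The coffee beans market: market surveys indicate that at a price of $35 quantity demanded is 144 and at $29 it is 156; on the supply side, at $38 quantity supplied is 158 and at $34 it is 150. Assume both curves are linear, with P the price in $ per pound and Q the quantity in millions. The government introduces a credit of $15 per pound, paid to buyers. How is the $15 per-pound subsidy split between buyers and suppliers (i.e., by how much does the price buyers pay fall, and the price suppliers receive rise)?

Demand slope: (156 − 144)/(29 − 35) = -2, so Qd = 214 − 2P.
Supply slope: (150 − 158)/(34 − 38) = 2, so Qs = 2P + 82.
Before the subsidy: set 214 − 2P = 2P + 82 → P* = $33, Q* = 148.
With a per-unit subsidy paid to buyers, each effectively pays P − 15, so demand becomes Qd = 214 − 2(P − 15).
Solving gives Q = 163 with buyers paying $25.5 and suppliers receiving $40.5 (the $15 wedge).
Gain to buyers: $7.5; to suppliers: $7.5. (They sum to $15.)

Buyers gain $7.5 per pound; suppliers gain $7.5 per pound.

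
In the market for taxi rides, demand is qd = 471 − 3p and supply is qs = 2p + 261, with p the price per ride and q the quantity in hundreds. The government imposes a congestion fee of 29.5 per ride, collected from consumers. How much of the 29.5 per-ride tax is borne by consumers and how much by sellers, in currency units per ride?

Consumers bear 11.8 per ride; sellers bear 17.7 per ride.

Without the tax, 471 − 3p = 2p + 261 gives 5p = 210, so p* = 42 and q* = 345.
With the tax collected from consumers, demand (in seller-price terms) shifts: qd = 471 − 3(p + 29.5).
New equilibrium: consumers pay 53.8, sellers receive 24.3, q = 309.6. (Wedge: pb − ps = 29.5.)
Burden on consumers: 11.8; on sellers: 17.7. (They sum to 29.5.)
The less price-elastic side of the market bears the larger share of a per-unit tax.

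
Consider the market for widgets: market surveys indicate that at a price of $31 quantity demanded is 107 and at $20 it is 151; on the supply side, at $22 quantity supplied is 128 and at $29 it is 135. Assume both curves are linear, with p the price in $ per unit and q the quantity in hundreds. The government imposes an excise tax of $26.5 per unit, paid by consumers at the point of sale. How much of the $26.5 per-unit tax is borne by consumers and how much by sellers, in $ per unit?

Demand slope: (151 − 107)/(20 − 31) = -4, so qd = 231 − 4p.
Supply slope: (135 − 128)/(29 − 22) = 1, so qs = p + 106.
Without the tax, 231 − 4p = p + 106 gives 5p = 125, so p* = $25 and q* = 131.
With the tax collected from consumers, demand (in seller-price terms) shifts: qd = 231 − 4(p + 26.5).
Solving gives q = 109.8 with consumers paying $30.3 and sellers receiving $3.8 (the $26.5 wedge).
Burden on consumers: $5.3; on sellers: $21.2. (They sum to $26.5.)
The less price-elastic side of the market bears the larger share of a per-unit tax.

Consumers bear $5.3 per unit; sellers bear $21.2 per unit.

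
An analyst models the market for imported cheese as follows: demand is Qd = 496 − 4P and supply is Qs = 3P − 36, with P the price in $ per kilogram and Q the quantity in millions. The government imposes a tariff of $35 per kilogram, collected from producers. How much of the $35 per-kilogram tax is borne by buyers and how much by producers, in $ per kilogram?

Buyers bear $15 per kilogram; producers bear $20 per kilogram.

Without the tax, 496 − 4P = 3P − 36 gives 7P = 532, so P* = $76 and Q* = 192.
With the tax collected from producers, supply shifts: Qs = 3(P − 35) − 36.
Solving gives Q = 132 with buyers paying $91 and producers receiving $56 (the $35 wedge).
Burden on buyers: $15; on producers: $20. (They sum to $35.)
The less price-elastic side of the market bears the larger share of a per-unit tax.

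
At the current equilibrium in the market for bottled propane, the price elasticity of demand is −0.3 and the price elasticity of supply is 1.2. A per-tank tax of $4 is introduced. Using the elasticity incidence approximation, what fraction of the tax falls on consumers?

Consumers' share ≈ 0.8.

Incidence ratio: consumers' share ≈ εs / (εs + |εd|) = 1.2 / (1.2 + 0.3) = 0.8.
Supply is the more elastic side, so consumers bear the larger share.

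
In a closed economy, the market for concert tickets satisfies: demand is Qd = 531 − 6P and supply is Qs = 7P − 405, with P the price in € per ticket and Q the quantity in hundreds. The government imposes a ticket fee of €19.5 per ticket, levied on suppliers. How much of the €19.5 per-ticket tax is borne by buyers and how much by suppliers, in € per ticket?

Buyers bear €10.5 per ticket; suppliers bear €9 per ticket.

Before the tax: set 531 − 6P = 7P − 405 → P* = €72, Q* = 99.
With the tax collected from suppliers, supply shifts: Qs = 7(P − 19.5) − 405.
New equilibrium: buyers pay €82.5, suppliers receive €63, Q = 36. (Wedge: Pb − Ps = 19.5.)
Burden on buyers: €10.5; on suppliers: €9. (They sum to €19.5.)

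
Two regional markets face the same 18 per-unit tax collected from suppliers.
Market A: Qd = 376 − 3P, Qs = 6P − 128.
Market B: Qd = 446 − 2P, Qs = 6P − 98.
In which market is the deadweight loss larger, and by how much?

Market A: pre-tax P* = 56, Q* = 208; post-tax Q = 172; deadweight loss = 324.
Market B: pre-tax P* = 68, Q* = 310; post-tax Q = 283; deadweight loss = 243.
Difference: 324 vs 243 → market A is larger by 81.

Market A, by 81.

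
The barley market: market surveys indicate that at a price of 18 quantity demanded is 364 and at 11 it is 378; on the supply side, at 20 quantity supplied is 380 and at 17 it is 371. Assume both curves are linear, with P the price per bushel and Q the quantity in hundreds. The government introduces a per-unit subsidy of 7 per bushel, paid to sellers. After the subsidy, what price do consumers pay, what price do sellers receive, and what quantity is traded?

Demand slope: (378 − 364)/(11 − 18) = -2, so Qd = 400 − 2P.
Supply slope: (371 − 380)/(17 − 20) = 3, so Qs = 3P + 320.
Before the subsidy: set 400 − 2P = 3P + 320 → P* = 16, Q* = 368.
With a per-unit subsidy paid to sellers, each receives P + 7 per unit sold, so supply becomes Qs = 3(P + 7) + 320.
Solving gives Q = 376.4 with consumers paying 11.8 and sellers receiving 18.8 (the 7 wedge).

Consumers pay 11.8; sellers receive 18.8; quantity = 376.4.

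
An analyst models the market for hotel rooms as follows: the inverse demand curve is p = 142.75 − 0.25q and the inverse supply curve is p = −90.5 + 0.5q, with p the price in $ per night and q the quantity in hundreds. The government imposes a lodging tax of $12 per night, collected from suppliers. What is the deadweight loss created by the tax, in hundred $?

Deadweight loss = $96 hundred.

Rewrite in direct form: qd = 571 − 4p and qs = 2p + 181.
Before the tax: set 571 − 4p = 2p + 181 → p* = $65, q* = 311.
With the tax collected from suppliers, supply shifts: qs = 2(p − 12) + 181.
Solving gives q = 295 with consumers paying $69 and suppliers receiving $57 (the $12 wedge).
Quantity falls by |ΔQ| = |311 − 295| = 16.
DWL = ½ · t · |ΔQ| = ½ · 12 · 16 = $96.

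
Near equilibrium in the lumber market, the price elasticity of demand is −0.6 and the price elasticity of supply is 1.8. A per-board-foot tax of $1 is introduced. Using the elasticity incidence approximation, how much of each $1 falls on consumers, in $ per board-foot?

Incidence ratio: consumers' share ≈ εs / (εs + |εd|) = 1.8 / (1.8 + 0.6) = 0.75.
So consumers bear ≈ 0.75 × $1 = $0.75; producers bear $0.25.

Consumers bear ≈ $0.75 per board-foot.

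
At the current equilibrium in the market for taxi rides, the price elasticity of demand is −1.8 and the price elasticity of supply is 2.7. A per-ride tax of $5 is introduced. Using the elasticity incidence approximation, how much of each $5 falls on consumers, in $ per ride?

Incidence ratio: consumers' share ≈ εs / (εs + |εd|) = 2.7 / (2.7 + 1.8) = 0.6.
So consumers bear ≈ 0.6 × $5 = $3; sellers bear $2.

Consumers bear ≈ $3 per ride.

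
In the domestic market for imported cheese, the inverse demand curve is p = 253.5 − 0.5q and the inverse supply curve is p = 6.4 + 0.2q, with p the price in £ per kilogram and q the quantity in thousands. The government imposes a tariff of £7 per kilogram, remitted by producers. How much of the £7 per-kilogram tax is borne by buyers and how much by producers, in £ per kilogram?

Buyers bear £5 per kilogram; producers bear £2 per kilogram.

Rewrite in direct form: qd = 507 − 2p and qs = 5p − 32.
Before the tax: set 507 − 2p = 5p − 32 → p* = £77, q* = 353.
With the tax collected from producers, supply shifts: qs = 5(p − 7) − 32.
Solving gives q = 343 with buyers paying £82 and producers receiving £75 (the £7 wedge).
Burden on buyers: £5; on producers: £2. (They sum to £7.)
The less price-elastic side of the market bears the larger share of a per-unit tax.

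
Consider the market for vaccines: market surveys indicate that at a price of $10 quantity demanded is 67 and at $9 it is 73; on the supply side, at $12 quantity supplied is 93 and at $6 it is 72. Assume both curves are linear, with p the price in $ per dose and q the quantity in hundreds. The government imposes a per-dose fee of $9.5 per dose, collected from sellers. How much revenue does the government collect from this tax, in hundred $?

Tax revenue = $551 hundred.

Demand slope: (73 − 67)/(9 − 10) = -6, so qd = 127 − 6p.
Supply slope: (72 − 93)/(6 − 12) = 3.5, so qs = 3.5p + 51.
Before the tax: set 127 − 6p = 3.5p + 51 → p* = $8, q* = 79.
With the tax collected from sellers, supply shifts: qs = 3.5(p − 9.5) + 51.
Solving gives q = 58 with buyers paying $11.5 and sellers receiving $2 (the $9.5 wedge).
Revenue = t · Q = 9.5 · 58 = $551.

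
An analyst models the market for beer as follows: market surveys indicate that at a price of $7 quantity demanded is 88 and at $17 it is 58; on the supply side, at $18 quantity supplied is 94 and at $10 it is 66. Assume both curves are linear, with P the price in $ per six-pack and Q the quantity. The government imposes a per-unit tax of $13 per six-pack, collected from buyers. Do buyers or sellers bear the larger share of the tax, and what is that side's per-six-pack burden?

Buyers bear the larger share: $7 per six-pack.

Demand slope: (58 − 88)/(17 − 7) = -3, so Qd = 109 − 3P.
Supply slope: (66 − 94)/(10 − 18) = 3.5, so Qs = 3.5P + 31.
Before the tax: set 109 − 3P = 3.5P + 31 → P* = $12, Q* = 73.
With the tax collected from buyers, demand (in seller-price terms) shifts: Qd = 109 − 3(P + 13).
Solving gives Q = 52 with buyers paying $19 and sellers receiving $6 (the $13 wedge).
Per-six-pack burden: buyers $7, sellers $6.
Buyers take the larger share because demand is less price-elastic here (demand slope 3 vs supply slope 3.5).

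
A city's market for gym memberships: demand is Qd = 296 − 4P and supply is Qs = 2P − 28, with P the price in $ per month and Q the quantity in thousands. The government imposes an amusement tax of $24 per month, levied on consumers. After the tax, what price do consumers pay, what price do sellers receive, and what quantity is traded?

Before the tax: set 296 − 4P = 2P − 28 → P* = $54, Q* = 80.
With the tax collected from consumers, demand (in seller-price terms) shifts: Qd = 296 − 4(P + 24).
New equilibrium: consumers pay $62, sellers receive $38, Q = 48. (Wedge: Pb − Ps = 24.)
The less price-elastic side of the market bears the larger share of a per-unit tax.

Consumers pay $62; sellers receive $38; quantity = 48.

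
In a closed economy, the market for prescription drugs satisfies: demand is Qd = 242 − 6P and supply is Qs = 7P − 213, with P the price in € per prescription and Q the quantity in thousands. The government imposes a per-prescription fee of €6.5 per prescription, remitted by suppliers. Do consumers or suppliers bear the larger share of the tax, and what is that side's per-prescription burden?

Consumers bear the larger share: €3.5 per prescription.

Before the tax: set 242 − 6P = 7P − 213 → P* = €35, Q* = 32.
With the tax collected from suppliers, supply shifts: Qs = 7(P − 6.5) − 213.
Solving gives Q = 11 with consumers paying €38.5 and suppliers receiving €32 (the €6.5 wedge).
Per-prescription burden: consumers €3.5, suppliers €3.
Consumers take the larger share because demand is less price-elastic here (demand slope 6 vs supply slope 7).
The less price-elastic side of the market bears the larger share of a per-unit tax.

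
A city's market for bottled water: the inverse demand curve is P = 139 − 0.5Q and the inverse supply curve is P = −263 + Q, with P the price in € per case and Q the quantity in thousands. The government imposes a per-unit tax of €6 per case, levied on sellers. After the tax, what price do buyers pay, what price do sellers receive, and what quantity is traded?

Rewrite in direct form: Qd = 278 − 2P and Qs = P + 263.
Without the tax, 278 − 2P = P + 263 gives 3P = 15, so P* = €5 and Q* = 268.
With the tax collected from sellers, supply shifts: Qs = (P − 6) + 263.
Solving gives Q = 264 with buyers paying €7 and sellers receiving €1 (the €6 wedge).

Buyers pay €7; sellers receive €1; quantity = 264.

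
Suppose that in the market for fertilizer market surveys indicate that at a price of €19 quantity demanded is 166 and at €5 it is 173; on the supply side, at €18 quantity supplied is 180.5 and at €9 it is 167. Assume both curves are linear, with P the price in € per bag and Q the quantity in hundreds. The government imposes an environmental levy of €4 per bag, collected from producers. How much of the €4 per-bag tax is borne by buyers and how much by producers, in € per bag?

Demand slope: (173 − 166)/(5 − 19) = -0.5, so Qd = 175.5 − 0.5P.
Supply slope: (167 − 180.5)/(9 − 18) = 1.5, so Qs = 1.5P + 153.5.
Without the tax, 175.5 − 0.5P = 1.5P + 153.5 gives 2P = 22, so P* = €11 and Q* = 170.
With the tax collected from producers, supply shifts: Qs = 1.5(P − 4) + 153.5.
New equilibrium: buyers pay €14, producers receive €10, Q = 168.5. (Wedge: Pb − Ps = 4.)
Burden on buyers: €3; on producers: €1. (They sum to €4.)

Buyers bear €3 per bag; producers bear €1 per bag.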